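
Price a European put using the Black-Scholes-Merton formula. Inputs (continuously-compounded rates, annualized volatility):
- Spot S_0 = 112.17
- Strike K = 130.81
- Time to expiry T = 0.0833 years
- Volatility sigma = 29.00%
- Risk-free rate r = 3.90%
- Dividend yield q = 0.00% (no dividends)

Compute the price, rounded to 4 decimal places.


d1 = (ln(S/K) + (r - q + 0.5*sigma^2) * T) / (sigma * sqrt(T)) = -1.75603972
d2 = d1 - sigma * sqrt(T) = -1.83973876
exp(-rT) = 0.99675657; exp(-qT) = 1.00000000
P = K * exp(-rT) * N(-d2) - S_0 * exp(-qT) * N(-d1)
N(-d1) = 0.96045919; N(-d2) = 0.96709670
P = 130.8100 * 0.99675657 * 0.96709670 - 112.1700 * 1.00000000 * 0.96045919 = 18.3609

Answer: Price = 18.3609


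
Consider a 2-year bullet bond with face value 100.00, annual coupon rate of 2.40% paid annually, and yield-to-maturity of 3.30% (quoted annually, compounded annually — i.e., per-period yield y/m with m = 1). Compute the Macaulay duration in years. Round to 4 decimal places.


Answer: Macaulay duration = 1.9764 years

Derivation:
Coupon per period c = face * coupon_rate / m = 2.400000
Periods per year m = 1; per-period yield y/m = 0.033000
Number of cashflows N = 2
Cashflows (t years, CF_t, discount factor 1/(1+y/m)^(m*t), PV):
  t = 1.0000: CF_t = 2.400000, DF = 0.968054, PV = 2.323330
  t = 2.0000: CF_t = 102.400000, DF = 0.937129, PV = 95.962005
Price P = sum_t PV_t = 98.285335
Macaulay numerator sum_t t * PV_t:
  t * PV_t at t = 1.0000: 2.323330
  t * PV_t at t = 2.0000: 191.924010
Macaulay duration D = (sum_t t * PV_t) / P = 194.247340 / 98.285335 = 1.976361


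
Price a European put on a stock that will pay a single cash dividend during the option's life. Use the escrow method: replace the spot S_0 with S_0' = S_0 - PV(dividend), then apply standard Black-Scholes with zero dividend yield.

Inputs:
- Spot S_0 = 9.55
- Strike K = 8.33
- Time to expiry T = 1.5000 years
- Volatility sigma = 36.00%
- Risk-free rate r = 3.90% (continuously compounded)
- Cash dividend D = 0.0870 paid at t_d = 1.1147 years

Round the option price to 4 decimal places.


Answer: Price = 0.8368

Derivation:
PV(D) = D * exp(-r * t_d) = 0.0870 * 0.95745812 = 0.08329886
S_0' = S_0 - PV(D) = 9.5500 - 0.08329886 = 9.46670114
d1 = (ln(S_0'/K) + (r + sigma^2/2)*T) / (sigma*sqrt(T)) = 0.64325651
d2 = d1 - sigma*sqrt(T) = 0.20234836
exp(-rT) = 0.94317824
N(-d1) = 0.26002883; N(-d2) = 0.41982220
P = K * exp(-rT) * N(-d2) - S_0' * N(-d1) = 8.3300 * 0.94317824 * 0.41982220 - 9.46670114 * 0.26002883 = 0.8368


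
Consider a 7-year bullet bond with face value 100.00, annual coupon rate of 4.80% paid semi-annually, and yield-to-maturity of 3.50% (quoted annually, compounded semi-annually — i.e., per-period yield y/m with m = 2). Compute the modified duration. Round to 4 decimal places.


Answer: Modified duration = 5.9672

Derivation:
Coupon per period c = face * coupon_rate / m = 2.400000
Periods per year m = 2; per-period yield y/m = 0.017500
Number of cashflows N = 14
Cashflows (t years, CF_t, discount factor 1/(1+y/m)^(m*t), PV):
  t = 0.5000: CF_t = 2.400000, DF = 0.982801, PV = 2.358722
  t = 1.0000: CF_t = 2.400000, DF = 0.965898, PV = 2.318155
  t = 1.5000: CF_t = 2.400000, DF = 0.949285, PV = 2.278285
  t = 2.0000: CF_t = 2.400000, DF = 0.932959, PV = 2.239100
  t = 2.5000: CF_t = 2.400000, DF = 0.916913, PV = 2.200590
  t = 3.0000: CF_t = 2.400000, DF = 0.901143, PV = 2.162742
  t = 3.5000: CF_t = 2.400000, DF = 0.885644, PV = 2.125545
  t = 4.0000: CF_t = 2.400000, DF = 0.870412, PV = 2.088988
  t = 4.5000: CF_t = 2.400000, DF = 0.855441, PV = 2.053059
  t = 5.0000: CF_t = 2.400000, DF = 0.840729, PV = 2.017749
  t = 5.5000: CF_t = 2.400000, DF = 0.826269, PV = 1.983045
  t = 6.0000: CF_t = 2.400000, DF = 0.812058, PV = 1.948939
  t = 6.5000: CF_t = 2.400000, DF = 0.798091, PV = 1.915419
  t = 7.0000: CF_t = 102.400000, DF = 0.784365, PV = 80.318965
Price P = sum_t PV_t = 108.009304
First compute Macaulay numerator sum_t t * PV_t:
  t * PV_t at t = 0.5000: 1.179361
  t * PV_t at t = 1.0000: 2.318155
  t * PV_t at t = 1.5000: 3.417427
  t * PV_t at t = 2.0000: 4.478201
  t * PV_t at t = 2.5000: 5.501475
  t * PV_t at t = 3.0000: 6.488226
  t * PV_t at t = 3.5000: 7.439408
  t * PV_t at t = 4.0000: 8.355951
  t * PV_t at t = 4.5000: 9.238767
  t * PV_t at t = 5.0000: 10.088743
  t * PV_t at t = 5.5000: 10.906749
  t * PV_t at t = 6.0000: 11.693633
  t * PV_t at t = 6.5000: 12.450224
  t * PV_t at t = 7.0000: 562.232758
Macaulay duration D = 655.789079 / 108.009304 = 6.071598
Modified duration = D / (1 + y/m) = 6.071598 / (1 + 0.017500) = 5.967173


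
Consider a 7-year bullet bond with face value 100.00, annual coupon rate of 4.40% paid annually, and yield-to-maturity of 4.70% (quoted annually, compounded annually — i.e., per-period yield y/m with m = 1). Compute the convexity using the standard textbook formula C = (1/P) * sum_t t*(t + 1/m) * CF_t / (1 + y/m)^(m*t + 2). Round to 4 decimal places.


Coupon per period c = face * coupon_rate / m = 4.400000
Periods per year m = 1; per-period yield y/m = 0.047000
Number of cashflows N = 7
Cashflows (t years, CF_t, discount factor 1/(1+y/m)^(m*t), PV):
  t = 1.0000: CF_t = 4.400000, DF = 0.955110, PV = 4.202483
  t = 2.0000: CF_t = 4.400000, DF = 0.912235, PV = 4.013833
  t = 3.0000: CF_t = 4.400000, DF = 0.871284, PV = 3.833652
  t = 4.0000: CF_t = 4.400000, DF = 0.832172, PV = 3.661558
  t = 5.0000: CF_t = 4.400000, DF = 0.794816, PV = 3.497190
  t = 6.0000: CF_t = 4.400000, DF = 0.759137, PV = 3.340201
  t = 7.0000: CF_t = 104.400000, DF = 0.725059, PV = 75.696139
Price P = sum_t PV_t = 98.245056
Convexity numerator sum_t t*(t + 1/m) * CF_t / (1+y/m)^(m*t + 2):
  t = 1.0000: term = 7.667303
  t = 2.0000: term = 21.969350
  t = 3.0000: term = 41.966284
  t = 4.0000: term = 66.804018
  t = 5.0000: term = 95.707762
  t = 6.0000: term = 127.975995
  t = 7.0000: term = 3866.948521
Convexity = (1/P) * sum = 4229.039232 / 98.245056 = 43.045822

Answer: Convexity = 43.0458


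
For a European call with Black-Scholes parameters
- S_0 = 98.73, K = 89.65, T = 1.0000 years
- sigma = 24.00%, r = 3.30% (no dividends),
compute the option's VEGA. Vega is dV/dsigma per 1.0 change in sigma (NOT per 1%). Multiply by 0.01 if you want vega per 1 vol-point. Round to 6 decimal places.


Answer: Vega = 31.689714

Derivation:
d1 = 0.6594818816; d2 = 0.4194818816
phi(d1) = 0.3209735015; exp(-qT) = 1.0000000000; exp(-rT) = 0.9675385596
Vega = S * exp(-qT) * phi(d1) * sqrt(T) = 98.7300 * 1.0000000000 * 0.3209735015 * 1.0000000000 = 31.689714


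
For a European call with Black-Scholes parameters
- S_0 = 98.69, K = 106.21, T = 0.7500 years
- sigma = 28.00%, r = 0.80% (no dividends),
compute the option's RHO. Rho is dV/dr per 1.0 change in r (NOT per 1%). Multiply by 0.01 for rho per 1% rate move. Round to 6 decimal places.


d1 = -0.1568522206; d2 = -0.3993393337
phi(d1) = 0.3940648289; exp(-qT) = 1.0000000000; exp(-rT) = 0.9940179641
N(d2) = 0.3448215942
Rho = K*T*exp(-rT)*N(d2) = 106.2100 * 0.7500 * 0.9940179641 * 0.3448215942 = 27.303314

Answer: Rho = 27.303314


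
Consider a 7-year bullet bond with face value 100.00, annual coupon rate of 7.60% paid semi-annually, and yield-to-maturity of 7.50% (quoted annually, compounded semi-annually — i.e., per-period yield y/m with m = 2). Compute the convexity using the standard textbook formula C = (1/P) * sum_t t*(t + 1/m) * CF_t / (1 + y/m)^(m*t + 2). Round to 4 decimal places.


Answer: Convexity = 35.6321

Derivation:
Coupon per period c = face * coupon_rate / m = 3.800000
Periods per year m = 2; per-period yield y/m = 0.037500
Number of cashflows N = 14
Cashflows (t years, CF_t, discount factor 1/(1+y/m)^(m*t), PV):
  t = 0.5000: CF_t = 3.800000, DF = 0.963855, PV = 3.662651
  t = 1.0000: CF_t = 3.800000, DF = 0.929017, PV = 3.530266
  t = 1.5000: CF_t = 3.800000, DF = 0.895438, PV = 3.402666
  t = 2.0000: CF_t = 3.800000, DF = 0.863073, PV = 3.279678
  t = 2.5000: CF_t = 3.800000, DF = 0.831878, PV = 3.161135
  t = 3.0000: CF_t = 3.800000, DF = 0.801810, PV = 3.046877
  t = 3.5000: CF_t = 3.800000, DF = 0.772829, PV = 2.936749
  t = 4.0000: CF_t = 3.800000, DF = 0.744895, PV = 2.830602
  t = 4.5000: CF_t = 3.800000, DF = 0.717971, PV = 2.728291
  t = 5.0000: CF_t = 3.800000, DF = 0.692020, PV = 2.629678
  t = 5.5000: CF_t = 3.800000, DF = 0.667008, PV = 2.534629
  t = 6.0000: CF_t = 3.800000, DF = 0.642899, PV = 2.443016
  t = 6.5000: CF_t = 3.800000, DF = 0.619662, PV = 2.354714
  t = 7.0000: CF_t = 103.800000, DF = 0.597264, PV = 61.996030
Price P = sum_t PV_t = 100.536981
Convexity numerator sum_t t*(t + 1/m) * CF_t / (1+y/m)^(m*t + 2):
  t = 0.5000: term = 1.701333
  t = 1.0000: term = 4.919517
  t = 1.5000: term = 9.483406
  t = 2.0000: term = 15.234386
  t = 2.5000: term = 22.025619
  t = 3.0000: term = 29.721317
  t = 3.5000: term = 38.196070
  t = 4.0000: term = 47.334201
  t = 4.5000: term = 57.029157
  t = 5.0000: term = 67.182943
  t = 5.5000: term = 77.705573
  t = 6.0000: term = 88.514563
  t = 6.5000: term = 99.534448
  t = 7.0000: term = 3023.757585
Convexity = (1/P) * sum = 3582.340118 / 100.536981 = 35.632064


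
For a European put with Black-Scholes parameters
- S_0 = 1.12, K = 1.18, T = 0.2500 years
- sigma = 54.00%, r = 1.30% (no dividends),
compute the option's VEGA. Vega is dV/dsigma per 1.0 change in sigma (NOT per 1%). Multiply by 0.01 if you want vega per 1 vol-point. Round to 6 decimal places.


Answer: Vega = 0.223169

Derivation:
d1 = -0.0462435303; d2 = -0.3162435303
phi(d1) = 0.3985159465; exp(-qT) = 1.0000000000; exp(-rT) = 0.9967552755
Vega = S * exp(-qT) * phi(d1) * sqrt(T) = 1.1200 * 1.0000000000 * 0.3985159465 * 0.5000000000 = 0.223169


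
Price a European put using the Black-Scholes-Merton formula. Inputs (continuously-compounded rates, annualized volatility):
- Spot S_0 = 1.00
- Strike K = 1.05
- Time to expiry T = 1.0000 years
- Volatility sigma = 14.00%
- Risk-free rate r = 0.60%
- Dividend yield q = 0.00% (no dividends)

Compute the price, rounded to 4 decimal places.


d1 = (ln(S/K) + (r - q + 0.5*sigma^2) * T) / (sigma * sqrt(T)) = -0.23564403
d2 = d1 - sigma * sqrt(T) = -0.37564403
exp(-rT) = 0.99401796; exp(-qT) = 1.00000000
P = K * exp(-rT) * N(-d2) - S_0 * exp(-qT) * N(-d1)
N(-d1) = 0.59314555; N(-d2) = 0.64640922
P = 1.0500 * 0.99401796 * 0.64640922 - 1.0000 * 1.00000000 * 0.59314555 = 0.0815

Answer: Price = 0.0815


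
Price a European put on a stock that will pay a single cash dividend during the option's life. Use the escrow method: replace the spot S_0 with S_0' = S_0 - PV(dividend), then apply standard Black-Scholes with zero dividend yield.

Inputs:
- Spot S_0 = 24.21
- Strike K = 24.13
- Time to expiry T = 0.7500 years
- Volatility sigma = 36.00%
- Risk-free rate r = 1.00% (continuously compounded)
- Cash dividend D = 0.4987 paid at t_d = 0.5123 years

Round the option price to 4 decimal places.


Answer: Price = 3.0716

Derivation:
PV(D) = D * exp(-r * t_d) = 0.4987 * 0.99489010 = 0.49615169
S_0' = S_0 - PV(D) = 24.2100 - 0.49615169 = 23.71384831
d1 = (ln(S_0'/K) + (r + sigma^2/2)*T) / (sigma*sqrt(T)) = 0.12414094
d2 = d1 - sigma*sqrt(T) = -0.18762821
exp(-rT) = 0.99252805
N(-d1) = 0.45060184; N(-d2) = 0.57441594
P = K * exp(-rT) * N(-d2) - S_0' * N(-d1) = 24.1300 * 0.99252805 * 0.57441594 - 23.71384831 * 0.45060184 = 3.0716


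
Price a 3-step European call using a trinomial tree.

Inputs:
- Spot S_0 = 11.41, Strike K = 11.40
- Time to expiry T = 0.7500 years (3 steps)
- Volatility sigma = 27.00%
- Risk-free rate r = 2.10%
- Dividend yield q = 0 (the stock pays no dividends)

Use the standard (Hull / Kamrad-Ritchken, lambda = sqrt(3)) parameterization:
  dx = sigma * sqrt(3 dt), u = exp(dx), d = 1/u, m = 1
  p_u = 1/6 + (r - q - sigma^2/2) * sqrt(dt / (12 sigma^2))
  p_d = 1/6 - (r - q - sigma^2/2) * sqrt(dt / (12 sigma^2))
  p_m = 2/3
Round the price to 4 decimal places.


dt = T/N = 0.250000; dx = sigma*sqrt(3*dt) = 0.233827
u = exp(dx) = 1.263426; d = 1/u = 0.791499
p_u = 0.158407, p_m = 0.666667, p_d = 0.174926
Discount per step: exp(-r*dt) = 0.994764
Stock lattice S(k, j) with j the centered position index:
  k=0: S(0,+0) = 11.4100
  k=1: S(1,-1) = 9.0310; S(1,+0) = 11.4100; S(1,+1) = 14.4157
  k=2: S(2,-2) = 7.1480; S(2,-1) = 9.0310; S(2,+0) = 11.4100; S(2,+1) = 14.4157; S(2,+2) = 18.2132
  k=3: S(3,-3) = 5.6577; S(3,-2) = 7.1480; S(3,-1) = 9.0310; S(3,+0) = 11.4100; S(3,+1) = 14.4157; S(3,+2) = 18.2132; S(3,+3) = 23.0110
Terminal payoffs V(N, j) = max(S_T - K, 0):
  V(3,-3) = 0.000000; V(3,-2) = 0.000000; V(3,-1) = 0.000000; V(3,+0) = 0.010000; V(3,+1) = 3.015687; V(3,+2) = 6.813150; V(3,+3) = 11.610963
Backward induction: V(k, j) = exp(-r*dt) * [p_u * V(k+1, j+1) + p_m * V(k+1, j) + p_d * V(k+1, j-1)]
  V(2,-2) = exp(-r*dt) * [p_u*0.000000 + p_m*0.000000 + p_d*0.000000] = 0.000000
  V(2,-1) = exp(-r*dt) * [p_u*0.010000 + p_m*0.000000 + p_d*0.000000] = 0.001576
  V(2,+0) = exp(-r*dt) * [p_u*3.015687 + p_m*0.010000 + p_d*0.000000] = 0.481837
  V(2,+1) = exp(-r*dt) * [p_u*6.813150 + p_m*3.015687 + p_d*0.010000] = 3.075273
  V(2,+2) = exp(-r*dt) * [p_u*11.610963 + p_m*6.813150 + p_d*3.015687] = 6.872708
  V(1,-1) = exp(-r*dt) * [p_u*0.481837 + p_m*0.001576 + p_d*0.000000] = 0.076972
  V(1,+0) = exp(-r*dt) * [p_u*3.075273 + p_m*0.481837 + p_d*0.001576] = 0.804412
  V(1,+1) = exp(-r*dt) * [p_u*6.872708 + p_m*3.075273 + p_d*0.481837] = 3.206278
  V(0,+0) = exp(-r*dt) * [p_u*3.206278 + p_m*0.804412 + p_d*0.076972] = 1.052099

Answer: Price = V(0,0) = 1.0521


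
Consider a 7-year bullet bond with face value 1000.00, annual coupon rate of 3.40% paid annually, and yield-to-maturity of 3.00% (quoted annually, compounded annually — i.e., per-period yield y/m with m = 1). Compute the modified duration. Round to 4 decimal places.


Coupon per period c = face * coupon_rate / m = 34.000000
Periods per year m = 1; per-period yield y/m = 0.030000
Number of cashflows N = 7
Cashflows (t years, CF_t, discount factor 1/(1+y/m)^(m*t), PV):
  t = 1.0000: CF_t = 34.000000, DF = 0.970874, PV = 33.009709
  t = 2.0000: CF_t = 34.000000, DF = 0.942596, PV = 32.048261
  t = 3.0000: CF_t = 34.000000, DF = 0.915142, PV = 31.114816
  t = 4.0000: CF_t = 34.000000, DF = 0.888487, PV = 30.208560
  t = 5.0000: CF_t = 34.000000, DF = 0.862609, PV = 29.328699
  t = 6.0000: CF_t = 34.000000, DF = 0.837484, PV = 28.474465
  t = 7.0000: CF_t = 1034.000000, DF = 0.813092, PV = 840.736623
Price P = sum_t PV_t = 1024.921132
First compute Macaulay numerator sum_t t * PV_t:
  t * PV_t at t = 1.0000: 33.009709
  t * PV_t at t = 2.0000: 64.096522
  t * PV_t at t = 3.0000: 93.344449
  t * PV_t at t = 4.0000: 120.834239
  t * PV_t at t = 5.0000: 146.643493
  t * PV_t at t = 6.0000: 170.846788
  t * PV_t at t = 7.0000: 5885.156359
Macaulay duration D = 6513.931559 / 1024.921132 = 6.355544
Modified duration = D / (1 + y/m) = 6.355544 / (1 + 0.030000) = 6.170431

Answer: Modified duration = 6.1704


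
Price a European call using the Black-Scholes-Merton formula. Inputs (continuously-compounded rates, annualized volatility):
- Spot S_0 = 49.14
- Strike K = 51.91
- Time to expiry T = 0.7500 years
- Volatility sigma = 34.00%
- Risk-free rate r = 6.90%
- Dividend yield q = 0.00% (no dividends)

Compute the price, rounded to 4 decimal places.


d1 = (ln(S/K) + (r - q + 0.5*sigma^2) * T) / (sigma * sqrt(T)) = 0.13673664
d2 = d1 - sigma * sqrt(T) = -0.15771200
exp(-rT) = 0.94956623; exp(-qT) = 1.00000000
C = S_0 * exp(-qT) * N(d1) - K * exp(-rT) * N(d2)
N(d1) = 0.55438052; N(d2) = 0.43734187
C = 49.1400 * 1.00000000 * 0.55438052 - 51.9100 * 0.94956623 * 0.43734187 = 5.6848

Answer: Price = 5.6848


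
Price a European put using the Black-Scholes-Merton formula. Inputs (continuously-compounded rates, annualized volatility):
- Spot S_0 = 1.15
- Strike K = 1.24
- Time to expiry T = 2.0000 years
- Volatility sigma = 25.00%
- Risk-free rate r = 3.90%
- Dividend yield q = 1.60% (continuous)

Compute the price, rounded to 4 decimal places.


Answer: Price = 0.1757

Derivation:
d1 = (ln(S/K) + (r - q + 0.5*sigma^2) * T) / (sigma * sqrt(T)) = 0.09376395
d2 = d1 - sigma * sqrt(T) = -0.25978944
exp(-rT) = 0.92496443; exp(-qT) = 0.96850658
P = K * exp(-rT) * N(-d2) - S_0 * exp(-qT) * N(-d1)
N(-d1) = 0.46264833; N(-d2) = 0.60248690
P = 1.2400 * 0.92496443 * 0.60248690 - 1.1500 * 0.96850658 * 0.46264833 = 0.1757


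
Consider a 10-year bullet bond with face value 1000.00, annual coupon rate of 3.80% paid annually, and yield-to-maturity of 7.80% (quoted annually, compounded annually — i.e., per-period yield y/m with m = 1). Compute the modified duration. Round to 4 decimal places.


Answer: Modified duration = 7.6025

Derivation:
Coupon per period c = face * coupon_rate / m = 38.000000
Periods per year m = 1; per-period yield y/m = 0.078000
Number of cashflows N = 10
Cashflows (t years, CF_t, discount factor 1/(1+y/m)^(m*t), PV):
  t = 1.0000: CF_t = 38.000000, DF = 0.927644, PV = 35.250464
  t = 2.0000: CF_t = 38.000000, DF = 0.860523, PV = 32.699874
  t = 3.0000: CF_t = 38.000000, DF = 0.798259, PV = 30.333835
  t = 4.0000: CF_t = 38.000000, DF = 0.740500, PV = 28.138993
  t = 5.0000: CF_t = 38.000000, DF = 0.686920, PV = 26.102962
  t = 6.0000: CF_t = 38.000000, DF = 0.637217, PV = 24.214251
  t = 7.0000: CF_t = 38.000000, DF = 0.591111, PV = 22.462199
  t = 8.0000: CF_t = 38.000000, DF = 0.548340, PV = 20.836919
  t = 9.0000: CF_t = 38.000000, DF = 0.508664, PV = 19.329239
  t = 10.0000: CF_t = 1038.000000, DF = 0.471859, PV = 489.789809
Price P = sum_t PV_t = 729.158544
First compute Macaulay numerator sum_t t * PV_t:
  t * PV_t at t = 1.0000: 35.250464
  t * PV_t at t = 2.0000: 65.399747
  t * PV_t at t = 3.0000: 91.001504
  t * PV_t at t = 4.0000: 112.555972
  t * PV_t at t = 5.0000: 130.514810
  t * PV_t at t = 6.0000: 145.285503
  t * PV_t at t = 7.0000: 157.235393
  t * PV_t at t = 8.0000: 166.695354
  t * PV_t at t = 9.0000: 173.963148
  t * PV_t at t = 10.0000: 4897.898095
Macaulay duration D = 5975.799992 / 729.158544 = 8.195474
Modified duration = D / (1 + y/m) = 8.195474 / (1 + 0.078000) = 7.602481


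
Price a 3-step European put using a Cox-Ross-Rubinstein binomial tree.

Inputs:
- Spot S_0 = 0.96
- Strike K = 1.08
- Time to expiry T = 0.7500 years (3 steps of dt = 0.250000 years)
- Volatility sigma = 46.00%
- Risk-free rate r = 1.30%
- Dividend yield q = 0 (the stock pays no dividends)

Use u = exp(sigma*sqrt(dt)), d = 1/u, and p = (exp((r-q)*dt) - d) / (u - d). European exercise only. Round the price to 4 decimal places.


dt = T/N = 0.250000
u = exp(sigma*sqrt(dt)) = 1.258600; d = 1/u = 0.794534
p = (exp((r-q)*dt) - d) / (u - d) = 0.449767
Discount per step: exp(-r*dt) = 0.996755
Stock lattice S(k, i) with i counting down-moves:
  k=0: S(0,0) = 0.9600
  k=1: S(1,0) = 1.2083; S(1,1) = 0.7628
  k=2: S(2,0) = 1.5207; S(2,1) = 0.9600; S(2,2) = 0.6060
  k=3: S(3,0) = 1.9140; S(3,1) = 1.2083; S(3,2) = 0.7628; S(3,3) = 0.4815
Terminal payoffs V(N, i) = max(K - S_T, 0):
  V(3,0) = 0.000000; V(3,1) = 0.000000; V(3,2) = 0.317248; V(3,3) = 0.598487
Backward induction: V(k, i) = exp(-r*dt) * [p * V(k+1, i) + (1-p) * V(k+1, i+1)].
  V(2,0) = exp(-r*dt) * [p*0.000000 + (1-p)*0.000000] = 0.000000
  V(2,1) = exp(-r*dt) * [p*0.000000 + (1-p)*0.317248] = 0.173994
  V(2,2) = exp(-r*dt) * [p*0.317248 + (1-p)*0.598487] = 0.470463
  V(1,0) = exp(-r*dt) * [p*0.000000 + (1-p)*0.173994] = 0.095427
  V(1,1) = exp(-r*dt) * [p*0.173994 + (1-p)*0.470463] = 0.336027
  V(0,0) = exp(-r*dt) * [p*0.095427 + (1-p)*0.336027] = 0.227074

Answer: Price = V(0,0) = 0.2271


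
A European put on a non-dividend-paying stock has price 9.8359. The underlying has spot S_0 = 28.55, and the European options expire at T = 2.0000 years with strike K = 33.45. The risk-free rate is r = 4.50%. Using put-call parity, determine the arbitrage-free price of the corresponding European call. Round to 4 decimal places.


Put-call parity: C - P = S_0 * exp(-qT) - K * exp(-rT).
S_0 * exp(-qT) = 28.5500 * 1.00000000 = 28.55000000
K * exp(-rT) = 33.4500 * 0.91393119 = 30.57099815
C = P + S*exp(-qT) - K*exp(-rT)
C = 9.8359 + 28.55000000 - 30.57099815 = 7.8149

Answer: Call price = 7.8149


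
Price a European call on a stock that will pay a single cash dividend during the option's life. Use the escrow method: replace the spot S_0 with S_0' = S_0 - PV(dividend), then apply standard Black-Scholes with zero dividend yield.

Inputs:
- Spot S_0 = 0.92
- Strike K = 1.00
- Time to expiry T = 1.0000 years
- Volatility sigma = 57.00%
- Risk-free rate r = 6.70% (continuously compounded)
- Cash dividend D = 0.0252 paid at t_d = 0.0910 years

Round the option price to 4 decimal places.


Answer: Price = 0.1858

Derivation:
PV(D) = D * exp(-r * t_d) = 0.0252 * 0.99392155 = 0.02504682
S_0' = S_0 - PV(D) = 0.9200 - 0.02504682 = 0.89495318
d1 = (ln(S_0'/K) + (r + sigma^2/2)*T) / (sigma*sqrt(T)) = 0.20783530
d2 = d1 - sigma*sqrt(T) = -0.36216470
exp(-rT) = 0.93519520
N(d1) = 0.58232122; N(d2) = 0.35861448
C = S_0' * N(d1) - K * exp(-rT) * N(d2) = 0.89495318 * 0.58232122 - 1.0000 * 0.93519520 * 0.35861448 = 0.1858


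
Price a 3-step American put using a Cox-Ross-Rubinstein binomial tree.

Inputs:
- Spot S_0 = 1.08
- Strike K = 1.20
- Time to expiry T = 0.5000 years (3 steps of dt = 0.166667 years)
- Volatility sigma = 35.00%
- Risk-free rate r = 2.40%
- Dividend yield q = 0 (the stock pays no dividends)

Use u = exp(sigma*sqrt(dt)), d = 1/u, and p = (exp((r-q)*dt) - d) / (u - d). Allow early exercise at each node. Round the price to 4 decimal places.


Answer: Price = V(0,0) = 0.1727

Derivation:
dt = T/N = 0.166667
u = exp(sigma*sqrt(dt)) = 1.153599; d = 1/u = 0.866852
p = (exp((r-q)*dt) - d) / (u - d) = 0.478316
Discount per step: exp(-r*dt) = 0.996008
Stock lattice S(k, i) with i counting down-moves:
  k=0: S(0,0) = 1.0800
  k=1: S(1,0) = 1.2459; S(1,1) = 0.9362
  k=2: S(2,0) = 1.4373; S(2,1) = 1.0800; S(2,2) = 0.8115
  k=3: S(3,0) = 1.6580; S(3,1) = 1.2459; S(3,2) = 0.9362; S(3,3) = 0.7035
Terminal payoffs V(N, i) = max(K - S_T, 0):
  V(3,0) = 0.000000; V(3,1) = 0.000000; V(3,2) = 0.263800; V(3,3) = 0.496509
Backward induction: V(k, i) = exp(-r*dt) * [p * V(k+1, i) + (1-p) * V(k+1, i+1)]; then take max(V_cont, immediate exercise) for American.
  V(2,0) = exp(-r*dt) * [p*0.000000 + (1-p)*0.000000] = 0.000000; exercise = 0.000000; V(2,0) = max -> 0.000000
  V(2,1) = exp(-r*dt) * [p*0.000000 + (1-p)*0.263800] = 0.137071; exercise = 0.120000; V(2,1) = max -> 0.137071
  V(2,2) = exp(-r*dt) * [p*0.263800 + (1-p)*0.496509] = 0.383662; exercise = 0.388453; V(2,2) = max -> 0.388453
  V(1,0) = exp(-r*dt) * [p*0.000000 + (1-p)*0.137071] = 0.071222; exercise = 0.000000; V(1,0) = max -> 0.071222
  V(1,1) = exp(-r*dt) * [p*0.137071 + (1-p)*0.388453] = 0.267142; exercise = 0.263800; V(1,1) = max -> 0.267142
  V(0,0) = exp(-r*dt) * [p*0.071222 + (1-p)*0.267142] = 0.172738; exercise = 0.120000; V(0,0) = max -> 0.172738


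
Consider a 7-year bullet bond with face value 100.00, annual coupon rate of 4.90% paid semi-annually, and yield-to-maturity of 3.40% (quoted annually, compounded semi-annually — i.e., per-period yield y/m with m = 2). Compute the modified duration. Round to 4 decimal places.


Answer: Modified duration = 5.9597

Derivation:
Coupon per period c = face * coupon_rate / m = 2.450000
Periods per year m = 2; per-period yield y/m = 0.017000
Number of cashflows N = 14
Cashflows (t years, CF_t, discount factor 1/(1+y/m)^(m*t), PV):
  t = 0.5000: CF_t = 2.450000, DF = 0.983284, PV = 2.409046
  t = 1.0000: CF_t = 2.450000, DF = 0.966848, PV = 2.368777
  t = 1.5000: CF_t = 2.450000, DF = 0.950686, PV = 2.329181
  t = 2.0000: CF_t = 2.450000, DF = 0.934795, PV = 2.290247
  t = 2.5000: CF_t = 2.450000, DF = 0.919169, PV = 2.251963
  t = 3.0000: CF_t = 2.450000, DF = 0.903804, PV = 2.214320
  t = 3.5000: CF_t = 2.450000, DF = 0.888696, PV = 2.177306
  t = 4.0000: CF_t = 2.450000, DF = 0.873841, PV = 2.140910
  t = 4.5000: CF_t = 2.450000, DF = 0.859234, PV = 2.105123
  t = 5.0000: CF_t = 2.450000, DF = 0.844871, PV = 2.069934
  t = 5.5000: CF_t = 2.450000, DF = 0.830748, PV = 2.035334
  t = 6.0000: CF_t = 2.450000, DF = 0.816862, PV = 2.001311
  t = 6.5000: CF_t = 2.450000, DF = 0.803207, PV = 1.967858
  t = 7.0000: CF_t = 102.450000, DF = 0.789781, PV = 80.913059
Price P = sum_t PV_t = 109.274369
First compute Macaulay numerator sum_t t * PV_t:
  t * PV_t at t = 0.5000: 1.204523
  t * PV_t at t = 1.0000: 2.368777
  t * PV_t at t = 1.5000: 3.493771
  t * PV_t at t = 2.0000: 4.580493
  t * PV_t at t = 2.5000: 5.629908
  t * PV_t at t = 3.0000: 6.642960
  t * PV_t at t = 3.5000: 7.620570
  t * PV_t at t = 4.0000: 8.563641
  t * PV_t at t = 4.5000: 9.473054
  t * PV_t at t = 5.0000: 10.349671
  t * PV_t at t = 5.5000: 11.194335
  t * PV_t at t = 6.0000: 12.007868
  t * PV_t at t = 6.5000: 12.791075
  t * PV_t at t = 7.0000: 566.391415
Macaulay duration D = 662.312062 / 109.274369 = 6.061001
Modified duration = D / (1 + y/m) = 6.061001 / (1 + 0.017000) = 5.959686


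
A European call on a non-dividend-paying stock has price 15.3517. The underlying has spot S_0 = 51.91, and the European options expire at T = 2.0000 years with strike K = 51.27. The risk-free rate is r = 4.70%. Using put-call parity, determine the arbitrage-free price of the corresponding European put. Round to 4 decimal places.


Answer: Put price = 10.1119

Derivation:
Put-call parity: C - P = S_0 * exp(-qT) - K * exp(-rT).
S_0 * exp(-qT) = 51.9100 * 1.00000000 = 51.91000000
K * exp(-rT) = 51.2700 * 0.91028276 = 46.67019722
P = C - S*exp(-qT) + K*exp(-rT)
P = 15.3517 - 51.91000000 + 46.67019722 = 10.1119


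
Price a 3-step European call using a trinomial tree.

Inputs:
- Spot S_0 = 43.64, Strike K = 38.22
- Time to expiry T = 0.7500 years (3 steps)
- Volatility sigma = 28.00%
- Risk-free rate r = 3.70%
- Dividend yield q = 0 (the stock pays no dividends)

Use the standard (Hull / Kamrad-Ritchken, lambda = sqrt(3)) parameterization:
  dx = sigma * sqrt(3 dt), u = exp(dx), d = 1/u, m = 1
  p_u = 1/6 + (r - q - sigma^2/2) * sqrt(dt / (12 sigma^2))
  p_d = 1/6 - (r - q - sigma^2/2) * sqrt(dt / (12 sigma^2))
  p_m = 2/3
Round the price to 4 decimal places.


dt = T/N = 0.250000; dx = sigma*sqrt(3*dt) = 0.242487
u = exp(dx) = 1.274415; d = 1/u = 0.784674
p_u = 0.165533, p_m = 0.666667, p_d = 0.167801
Discount per step: exp(-r*dt) = 0.990793
Stock lattice S(k, j) with j the centered position index:
  k=0: S(0,+0) = 43.6400
  k=1: S(1,-1) = 34.2432; S(1,+0) = 43.6400; S(1,+1) = 55.6155
  k=2: S(2,-2) = 26.8697; S(2,-1) = 34.2432; S(2,+0) = 43.6400; S(2,+1) = 55.6155; S(2,+2) = 70.8772
  k=3: S(3,-3) = 21.0840; S(3,-2) = 26.8697; S(3,-1) = 34.2432; S(3,+0) = 43.6400; S(3,+1) = 55.6155; S(3,+2) = 70.8772; S(3,+3) = 90.3269
Terminal payoffs V(N, j) = max(S_T - K, 0):
  V(3,-3) = 0.000000; V(3,-2) = 0.000000; V(3,-1) = 0.000000; V(3,+0) = 5.420000; V(3,+1) = 17.395463; V(3,+2) = 32.657171; V(3,+3) = 52.106917
Backward induction: V(k, j) = exp(-r*dt) * [p_u * V(k+1, j+1) + p_m * V(k+1, j) + p_d * V(k+1, j-1)]
  V(2,-2) = exp(-r*dt) * [p_u*0.000000 + p_m*0.000000 + p_d*0.000000] = 0.000000
  V(2,-1) = exp(-r*dt) * [p_u*5.420000 + p_m*0.000000 + p_d*0.000000] = 0.888926
  V(2,+0) = exp(-r*dt) * [p_u*17.395463 + p_m*5.420000 + p_d*0.000000] = 6.433067
  V(2,+1) = exp(-r*dt) * [p_u*32.657171 + p_m*17.395463 + p_d*5.420000] = 17.747357
  V(2,+2) = exp(-r*dt) * [p_u*52.106917 + p_m*32.657171 + p_d*17.395463] = 33.009061
  V(1,-1) = exp(-r*dt) * [p_u*6.433067 + p_m*0.888926 + p_d*0.000000] = 1.642238
  V(1,+0) = exp(-r*dt) * [p_u*17.747357 + p_m*6.433067 + p_d*0.888926] = 7.307730
  V(1,+1) = exp(-r*dt) * [p_u*33.009061 + p_m*17.747357 + p_d*6.433067] = 18.205934
  V(0,+0) = exp(-r*dt) * [p_u*18.205934 + p_m*7.307730 + p_d*1.642238] = 8.085922

Answer: Price = V(0,0) = 8.0859


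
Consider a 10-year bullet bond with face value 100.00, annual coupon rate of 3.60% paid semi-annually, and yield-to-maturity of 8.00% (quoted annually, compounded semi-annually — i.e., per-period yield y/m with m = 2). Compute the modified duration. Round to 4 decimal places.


Coupon per period c = face * coupon_rate / m = 1.800000
Periods per year m = 2; per-period yield y/m = 0.040000
Number of cashflows N = 20
Cashflows (t years, CF_t, discount factor 1/(1+y/m)^(m*t), PV):
  t = 0.5000: CF_t = 1.800000, DF = 0.961538, PV = 1.730769
  t = 1.0000: CF_t = 1.800000, DF = 0.924556, PV = 1.664201
  t = 1.5000: CF_t = 1.800000, DF = 0.888996, PV = 1.600193
  t = 2.0000: CF_t = 1.800000, DF = 0.854804, PV = 1.538648
  t = 2.5000: CF_t = 1.800000, DF = 0.821927, PV = 1.479469
  t = 3.0000: CF_t = 1.800000, DF = 0.790315, PV = 1.422566
  t = 3.5000: CF_t = 1.800000, DF = 0.759918, PV = 1.367852
  t = 4.0000: CF_t = 1.800000, DF = 0.730690, PV = 1.315242
  t = 4.5000: CF_t = 1.800000, DF = 0.702587, PV = 1.264656
  t = 5.0000: CF_t = 1.800000, DF = 0.675564, PV = 1.216016
  t = 5.5000: CF_t = 1.800000, DF = 0.649581, PV = 1.169246
  t = 6.0000: CF_t = 1.800000, DF = 0.624597, PV = 1.124275
  t = 6.5000: CF_t = 1.800000, DF = 0.600574, PV = 1.081033
  t = 7.0000: CF_t = 1.800000, DF = 0.577475, PV = 1.039455
  t = 7.5000: CF_t = 1.800000, DF = 0.555265, PV = 0.999476
  t = 8.0000: CF_t = 1.800000, DF = 0.533908, PV = 0.961035
  t = 8.5000: CF_t = 1.800000, DF = 0.513373, PV = 0.924072
  t = 9.0000: CF_t = 1.800000, DF = 0.493628, PV = 0.888531
  t = 9.5000: CF_t = 1.800000, DF = 0.474642, PV = 0.854356
  t = 10.0000: CF_t = 101.800000, DF = 0.456387, PV = 46.460191
Price P = sum_t PV_t = 70.101282
First compute Macaulay numerator sum_t t * PV_t:
  t * PV_t at t = 0.5000: 0.865385
  t * PV_t at t = 1.0000: 1.664201
  t * PV_t at t = 1.5000: 2.400290
  t * PV_t at t = 2.0000: 3.077295
  t * PV_t at t = 2.5000: 3.698672
  t * PV_t at t = 3.0000: 4.267698
  t * PV_t at t = 3.5000: 4.787482
  t * PV_t at t = 4.0000: 5.260969
  t * PV_t at t = 4.5000: 5.690953
  t * PV_t at t = 5.0000: 6.080078
  t * PV_t at t = 5.5000: 6.430851
  t * PV_t at t = 6.0000: 6.745648
  t * PV_t at t = 6.5000: 7.026717
  t * PV_t at t = 7.0000: 7.276186
  t * PV_t at t = 7.5000: 7.496071
  t * PV_t at t = 8.0000: 7.688278
  t * PV_t at t = 8.5000: 7.854611
  t * PV_t at t = 9.0000: 7.996776
  t * PV_t at t = 9.5000: 8.116385
  t * PV_t at t = 10.0000: 464.601911
Macaulay duration D = 569.026457 / 70.101282 = 8.117205
Modified duration = D / (1 + y/m) = 8.117205 / (1 + 0.040000) = 7.805005

Answer: Modified duration = 7.8050


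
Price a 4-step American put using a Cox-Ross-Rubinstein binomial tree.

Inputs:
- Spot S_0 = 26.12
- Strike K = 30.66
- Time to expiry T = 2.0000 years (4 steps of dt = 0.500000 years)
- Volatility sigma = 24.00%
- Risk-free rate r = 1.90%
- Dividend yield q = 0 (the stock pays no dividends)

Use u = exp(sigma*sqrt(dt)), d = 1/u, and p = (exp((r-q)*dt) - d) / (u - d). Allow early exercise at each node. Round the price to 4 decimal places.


Answer: Price = V(0,0) = 6.0999

Derivation:
dt = T/N = 0.500000
u = exp(sigma*sqrt(dt)) = 1.184956; d = 1/u = 0.843913
p = (exp((r-q)*dt) - d) / (u - d) = 0.485664
Discount per step: exp(-r*dt) = 0.990545
Stock lattice S(k, i) with i counting down-moves:
  k=0: S(0,0) = 26.1200
  k=1: S(1,0) = 30.9511; S(1,1) = 22.0430
  k=2: S(2,0) = 36.6756; S(2,1) = 26.1200; S(2,2) = 18.6024
  k=3: S(3,0) = 43.4590; S(3,1) = 30.9511; S(3,2) = 22.0430; S(3,3) = 15.6988
  k=4: S(4,0) = 51.4970; S(4,1) = 36.6756; S(4,2) = 26.1200; S(4,3) = 18.6024; S(4,4) = 13.2484
Terminal payoffs V(N, i) = max(K - S_T, 0):
  V(4,0) = 0.000000; V(4,1) = 0.000000; V(4,2) = 4.540000; V(4,3) = 12.057610; V(4,4) = 17.411573
Backward induction: V(k, i) = exp(-r*dt) * [p * V(k+1, i) + (1-p) * V(k+1, i+1)]; then take max(V_cont, immediate exercise) for American.
  V(3,0) = exp(-r*dt) * [p*0.000000 + (1-p)*0.000000] = 0.000000; exercise = 0.000000; V(3,0) = max -> 0.000000
  V(3,1) = exp(-r*dt) * [p*0.000000 + (1-p)*4.540000] = 2.313009; exercise = 0.000000; V(3,1) = max -> 2.313009
  V(3,2) = exp(-r*dt) * [p*4.540000 + (1-p)*12.057610] = 8.327096; exercise = 8.616987; V(3,2) = max -> 8.616987
  V(3,3) = exp(-r*dt) * [p*12.057610 + (1-p)*17.411573] = 14.671307; exercise = 14.961198; V(3,3) = max -> 14.961198
  V(2,0) = exp(-r*dt) * [p*0.000000 + (1-p)*2.313009] = 1.178416; exercise = 0.000000; V(2,0) = max -> 1.178416
  V(2,1) = exp(-r*dt) * [p*2.313009 + (1-p)*8.616987] = 5.502848; exercise = 4.540000; V(2,1) = max -> 5.502848
  V(2,2) = exp(-r*dt) * [p*8.616987 + (1-p)*14.961198] = 11.767719; exercise = 12.057610; V(2,2) = max -> 12.057610
  V(1,0) = exp(-r*dt) * [p*1.178416 + (1-p)*5.502848] = 3.370457; exercise = 0.000000; V(1,0) = max -> 3.370457
  V(1,1) = exp(-r*dt) * [p*5.502848 + (1-p)*12.057610] = 8.790295; exercise = 8.616987; V(1,1) = max -> 8.790295
  V(0,0) = exp(-r*dt) * [p*3.370457 + (1-p)*8.790295] = 6.099852; exercise = 4.540000; V(0,0) = max -> 6.099852


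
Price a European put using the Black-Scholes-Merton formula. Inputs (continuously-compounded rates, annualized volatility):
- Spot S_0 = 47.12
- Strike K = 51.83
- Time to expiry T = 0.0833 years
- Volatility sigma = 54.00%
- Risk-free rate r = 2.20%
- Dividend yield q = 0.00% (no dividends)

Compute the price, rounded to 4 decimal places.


Answer: Price = 5.9119

Derivation:
d1 = (ln(S/K) + (r - q + 0.5*sigma^2) * T) / (sigma * sqrt(T)) = -0.52160464
d2 = d1 - sigma * sqrt(T) = -0.67745803
exp(-rT) = 0.99816908; exp(-qT) = 1.00000000
P = K * exp(-rT) * N(-d2) - S_0 * exp(-qT) * N(-d1)
N(-d1) = 0.69902718; N(-d2) = 0.75094231
P = 51.8300 * 0.99816908 * 0.75094231 - 47.1200 * 1.00000000 * 0.69902718 = 5.9119


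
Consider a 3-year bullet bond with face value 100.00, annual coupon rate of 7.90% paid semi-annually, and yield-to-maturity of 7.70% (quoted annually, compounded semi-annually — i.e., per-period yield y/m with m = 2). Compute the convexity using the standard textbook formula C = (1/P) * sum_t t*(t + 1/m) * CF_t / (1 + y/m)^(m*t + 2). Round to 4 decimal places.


Answer: Convexity = 8.5743

Derivation:
Coupon per period c = face * coupon_rate / m = 3.950000
Periods per year m = 2; per-period yield y/m = 0.038500
Number of cashflows N = 6
Cashflows (t years, CF_t, discount factor 1/(1+y/m)^(m*t), PV):
  t = 0.5000: CF_t = 3.950000, DF = 0.962927, PV = 3.803563
  t = 1.0000: CF_t = 3.950000, DF = 0.927229, PV = 3.662554
  t = 1.5000: CF_t = 3.950000, DF = 0.892854, PV = 3.526774
  t = 2.0000: CF_t = 3.950000, DF = 0.859754, PV = 3.396027
  t = 2.5000: CF_t = 3.950000, DF = 0.827880, PV = 3.270127
  t = 3.0000: CF_t = 103.950000, DF = 0.797188, PV = 82.867739
Price P = sum_t PV_t = 100.526783
Convexity numerator sum_t t*(t + 1/m) * CF_t / (1+y/m)^(m*t + 2):
  t = 0.5000: term = 1.763387
  t = 1.0000: term = 5.094040
  t = 1.5000: term = 9.810380
  t = 2.0000: term = 15.744472
  t = 2.5000: term = 22.741173
  t = 3.0000: term = 806.792376
Convexity = (1/P) * sum = 861.945828 / 100.526783 = 8.574290


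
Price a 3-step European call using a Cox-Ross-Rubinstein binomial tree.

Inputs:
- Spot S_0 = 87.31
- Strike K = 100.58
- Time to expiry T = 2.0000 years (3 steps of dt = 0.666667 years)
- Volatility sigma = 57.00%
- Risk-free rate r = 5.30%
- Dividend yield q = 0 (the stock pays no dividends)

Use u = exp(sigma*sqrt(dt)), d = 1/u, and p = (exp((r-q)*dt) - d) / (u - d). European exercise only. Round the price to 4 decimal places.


dt = T/N = 0.666667
u = exp(sigma*sqrt(dt)) = 1.592656; d = 1/u = 0.627882
p = (exp((r-q)*dt) - d) / (u - d) = 0.422983
Discount per step: exp(-r*dt) = 0.965284
Stock lattice S(k, i) with i counting down-moves:
  k=0: S(0,0) = 87.3100
  k=1: S(1,0) = 139.0548; S(1,1) = 54.8204
  k=2: S(2,0) = 221.4664; S(2,1) = 87.3100; S(2,2) = 34.4207
  k=3: S(3,0) = 352.7199; S(3,1) = 139.0548; S(3,2) = 54.8204; S(3,3) = 21.6122
Terminal payoffs V(N, i) = max(S_T - K, 0):
  V(3,0) = 252.139865; V(3,1) = 38.474794; V(3,2) = 0.000000; V(3,3) = 0.000000
Backward induction: V(k, i) = exp(-r*dt) * [p * V(k+1, i) + (1-p) * V(k+1, i+1)].
  V(2,0) = exp(-r*dt) * [p*252.139865 + (1-p)*38.474794] = 124.378224
  V(2,1) = exp(-r*dt) * [p*38.474794 + (1-p)*0.000000] = 15.709202
  V(2,2) = exp(-r*dt) * [p*0.000000 + (1-p)*0.000000] = 0.000000
  V(1,0) = exp(-r*dt) * [p*124.378224 + (1-p)*15.709202] = 59.533239
  V(1,1) = exp(-r*dt) * [p*15.709202 + (1-p)*0.000000] = 6.414044
  V(0,0) = exp(-r*dt) * [p*59.533239 + (1-p)*6.414044] = 27.879861

Answer: Price = V(0,0) = 27.8799


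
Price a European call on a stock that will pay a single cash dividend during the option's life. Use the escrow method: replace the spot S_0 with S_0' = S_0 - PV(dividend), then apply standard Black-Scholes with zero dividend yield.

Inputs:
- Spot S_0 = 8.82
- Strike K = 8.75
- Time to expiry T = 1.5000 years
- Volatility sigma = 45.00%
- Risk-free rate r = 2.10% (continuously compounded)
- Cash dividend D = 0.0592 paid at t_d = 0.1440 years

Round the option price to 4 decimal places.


PV(D) = D * exp(-r * t_d) = 0.0592 * 0.99698057 = 0.05902125
S_0' = S_0 - PV(D) = 8.8200 - 0.05902125 = 8.76097875
d1 = (ln(S_0'/K) + (r + sigma^2/2)*T) / (sigma*sqrt(T)) = 0.33499753
d2 = d1 - sigma*sqrt(T) = -0.21613766
exp(-rT) = 0.96899096
N(d1) = 0.63118653; N(d2) = 0.41444022
C = S_0' * N(d1) - K * exp(-rT) * N(d2) = 8.76097875 * 0.63118653 - 8.7500 * 0.96899096 * 0.41444022 = 2.0159

Answer: Price = 2.0159


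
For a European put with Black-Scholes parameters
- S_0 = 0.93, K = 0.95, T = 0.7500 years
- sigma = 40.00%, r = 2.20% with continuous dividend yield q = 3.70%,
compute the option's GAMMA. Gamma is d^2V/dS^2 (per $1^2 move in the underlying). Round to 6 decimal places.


d1 = 0.0793065695; d2 = -0.2671035920
phi(d1) = 0.3976896709; exp(-qT) = 0.9726314943; exp(-rT) = 0.9836353794
Gamma = exp(-qT) * phi(d1) / (S * sigma * sqrt(T)) = 0.9726314943 * 0.3976896709 / (0.9300 * 0.4000 * 0.8660254038) = 1.200657

Answer: Gamma = 1.200657


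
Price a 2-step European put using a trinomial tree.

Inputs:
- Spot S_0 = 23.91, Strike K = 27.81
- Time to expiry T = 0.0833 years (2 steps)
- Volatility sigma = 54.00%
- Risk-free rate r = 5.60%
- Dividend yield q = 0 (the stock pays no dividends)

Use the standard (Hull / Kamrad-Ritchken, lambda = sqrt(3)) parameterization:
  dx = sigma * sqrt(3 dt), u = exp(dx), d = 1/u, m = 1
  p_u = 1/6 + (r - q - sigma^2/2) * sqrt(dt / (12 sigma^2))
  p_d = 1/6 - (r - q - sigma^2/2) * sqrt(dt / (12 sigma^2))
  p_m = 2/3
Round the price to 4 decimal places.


dt = T/N = 0.041650; dx = sigma*sqrt(3*dt) = 0.190881
u = exp(dx) = 1.210315; d = 1/u = 0.826231
p_u = 0.156870, p_m = 0.666667, p_d = 0.176464
Discount per step: exp(-r*dt) = 0.997670
Stock lattice S(k, j) with j the centered position index:
  k=0: S(0,+0) = 23.9100
  k=1: S(1,-1) = 19.7552; S(1,+0) = 23.9100; S(1,+1) = 28.9386
  k=2: S(2,-2) = 16.3224; S(2,-1) = 19.7552; S(2,+0) = 23.9100; S(2,+1) = 28.9386; S(2,+2) = 35.0249
Terminal payoffs V(N, j) = max(K - S_T, 0):
  V(2,-2) = 11.487647; V(2,-1) = 8.054812; V(2,+0) = 3.900000; V(2,+1) = 0.000000; V(2,+2) = 0.000000
Backward induction: V(k, j) = exp(-r*dt) * [p_u * V(k+1, j+1) + p_m * V(k+1, j) + p_d * V(k+1, j-1)]
  V(1,-1) = exp(-r*dt) * [p_u*3.900000 + p_m*8.054812 + p_d*11.487647] = 7.990162
  V(1,+0) = exp(-r*dt) * [p_u*0.000000 + p_m*3.900000 + p_d*8.054812] = 4.012014
  V(1,+1) = exp(-r*dt) * [p_u*0.000000 + p_m*0.000000 + p_d*3.900000] = 0.686606
  V(0,+0) = exp(-r*dt) * [p_u*0.686606 + p_m*4.012014 + p_d*7.990162] = 4.182591

Answer: Price = V(0,0) = 4.1826


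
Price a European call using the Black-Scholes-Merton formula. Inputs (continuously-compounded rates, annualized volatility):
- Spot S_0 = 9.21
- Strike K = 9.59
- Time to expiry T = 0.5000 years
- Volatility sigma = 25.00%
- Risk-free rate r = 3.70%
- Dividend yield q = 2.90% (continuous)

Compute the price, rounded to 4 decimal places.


Answer: Price = 0.4965

Derivation:
d1 = (ln(S/K) + (r - q + 0.5*sigma^2) * T) / (sigma * sqrt(T)) = -0.11769673
d2 = d1 - sigma * sqrt(T) = -0.29447342
exp(-rT) = 0.98167007; exp(-qT) = 0.98560462
C = S_0 * exp(-qT) * N(d1) - K * exp(-rT) * N(d2)
N(d1) = 0.45315398; N(d2) = 0.38419808
C = 9.2100 * 0.98560462 * 0.45315398 - 9.5900 * 0.98167007 * 0.38419808 = 0.4965


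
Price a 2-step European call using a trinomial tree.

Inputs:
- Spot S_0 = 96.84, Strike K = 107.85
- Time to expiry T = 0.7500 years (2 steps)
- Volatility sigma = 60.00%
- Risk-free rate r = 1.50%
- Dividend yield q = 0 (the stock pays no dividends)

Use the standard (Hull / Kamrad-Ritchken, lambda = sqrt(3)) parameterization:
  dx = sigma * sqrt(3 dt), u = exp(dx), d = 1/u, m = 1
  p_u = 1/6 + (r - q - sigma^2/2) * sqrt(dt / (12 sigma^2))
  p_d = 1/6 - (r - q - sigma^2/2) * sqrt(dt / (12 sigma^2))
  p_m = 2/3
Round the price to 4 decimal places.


Answer: Price = V(0,0) = 14.9748

Derivation:
dt = T/N = 0.375000; dx = sigma*sqrt(3*dt) = 0.636396
u = exp(dx) = 1.889658; d = 1/u = 0.529196
p_u = 0.118053, p_m = 0.666667, p_d = 0.215280
Discount per step: exp(-r*dt) = 0.994391
Stock lattice S(k, j) with j the centered position index:
  k=0: S(0,+0) = 96.8400
  k=1: S(1,-1) = 51.2474; S(1,+0) = 96.8400; S(1,+1) = 182.9945
  k=2: S(2,-2) = 27.1199; S(2,-1) = 51.2474; S(2,+0) = 96.8400; S(2,+1) = 182.9945; S(2,+2) = 345.7972
Terminal payoffs V(N, j) = max(S_T - K, 0):
  V(2,-2) = 0.000000; V(2,-1) = 0.000000; V(2,+0) = 0.000000; V(2,+1) = 75.144525; V(2,+2) = 237.947152
Backward induction: V(k, j) = exp(-r*dt) * [p_u * V(k+1, j+1) + p_m * V(k+1, j) + p_d * V(k+1, j-1)]
  V(1,-1) = exp(-r*dt) * [p_u*0.000000 + p_m*0.000000 + p_d*0.000000] = 0.000000
  V(1,+0) = exp(-r*dt) * [p_u*75.144525 + p_m*0.000000 + p_d*0.000000] = 8.821283
  V(1,+1) = exp(-r*dt) * [p_u*237.947152 + p_m*75.144525 + p_d*0.000000] = 77.748177
  V(0,+0) = exp(-r*dt) * [p_u*77.748177 + p_m*8.821283 + p_d*0.000000] = 14.974796
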